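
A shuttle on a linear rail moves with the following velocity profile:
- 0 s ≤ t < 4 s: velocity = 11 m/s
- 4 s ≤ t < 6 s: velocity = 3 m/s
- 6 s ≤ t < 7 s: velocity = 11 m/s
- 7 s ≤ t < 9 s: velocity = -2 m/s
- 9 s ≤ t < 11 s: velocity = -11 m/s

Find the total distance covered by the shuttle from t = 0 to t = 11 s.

87 m

Distance (not displacement) is the total path length: add the absolute areas under v-t.
0–4 s: |11| × 4 = 44 m
4–6 s: |3| × 2 = 6 m
6–7 s: |11| × 1 = 11 m
7–9 s: |-2| × 2 = 4 m
9–11 s: |-11| × 2 = 22 m
Total distance = 87 m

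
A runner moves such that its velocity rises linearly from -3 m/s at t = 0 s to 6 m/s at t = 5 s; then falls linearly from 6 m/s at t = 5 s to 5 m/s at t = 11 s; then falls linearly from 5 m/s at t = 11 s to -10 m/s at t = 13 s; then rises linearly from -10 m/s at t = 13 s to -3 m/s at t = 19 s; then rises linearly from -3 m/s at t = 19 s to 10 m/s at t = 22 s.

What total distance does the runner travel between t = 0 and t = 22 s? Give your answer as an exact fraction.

4111/39 m

Distance (not displacement) is the total path length: add the absolute areas under v-t.
0–5 s: v = 0 at t = 5/3 s; triangle areas 2.5 + 10 = 12.5 m
5–11 s: |½(6 + 5)(6)| = 33 m
11–13 s: v = 0 at t = 35/3 s; triangle areas 5/3 + 20/3 = 25/3 m
13–19 s: |½(-10 + -3)(6)| = 39 m
19–22 s: v = 0 at t = 256/13 s; triangle areas 27/26 + 150/13 = 327/26 m
Total distance = 4111/39 m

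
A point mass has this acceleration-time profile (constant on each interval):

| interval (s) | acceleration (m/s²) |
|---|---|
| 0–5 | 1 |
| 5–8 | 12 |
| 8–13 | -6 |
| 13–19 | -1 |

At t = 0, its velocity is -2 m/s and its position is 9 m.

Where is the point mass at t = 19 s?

230.5 m

On each constant-a segment, Δv = aΔt and Δx = v₀Δt + ½aΔt²; chain segment to segment.
0–5 s: v starts -2 m/s; Δx = -2·5 + ½·1·5² = 2.5 m; v ends 3 m/s.
5–8 s: v starts 3 m/s; Δx = 3·3 + ½·12·3² = 63 m; v ends 39 m/s.
8–13 s: v starts 39 m/s; Δx = 39·5 + ½·-6·5² = 120 m; v ends 9 m/s.
13–19 s: v starts 9 m/s; Δx = 9·6 + ½·-1·6² = 36 m; v ends 3 m/s.
x(19) = 9 + Σ Δx = 230.5 m.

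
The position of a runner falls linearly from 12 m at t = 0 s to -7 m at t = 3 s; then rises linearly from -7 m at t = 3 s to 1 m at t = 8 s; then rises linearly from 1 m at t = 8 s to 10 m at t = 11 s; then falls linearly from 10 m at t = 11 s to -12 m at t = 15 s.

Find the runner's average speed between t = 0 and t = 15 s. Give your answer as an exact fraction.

Average speed = (total path length)/(elapsed time); on a piecewise-linear x-t graph the path length is Σ|Δx|.
0–3 s: |Δx| = |-7 − 12| = 19 m
3–8 s: |Δx| = |1 − -7| = 8 m
8–11 s: |Δx| = |10 − 1| = 9 m
11–15 s: |Δx| = |-12 − 10| = 22 m
Total path = 58 m; average speed = 58/15 = 58/15 m/s.

58/15 m/s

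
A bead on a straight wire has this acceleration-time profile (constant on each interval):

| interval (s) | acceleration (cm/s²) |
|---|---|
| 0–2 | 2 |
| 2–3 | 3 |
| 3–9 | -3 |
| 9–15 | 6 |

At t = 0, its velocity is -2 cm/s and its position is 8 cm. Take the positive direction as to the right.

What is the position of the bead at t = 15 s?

On each constant-a segment, Δv = aΔt and Δx = v₀Δt + ½aΔt²; chain segment to segment.
0–2 s: v starts -2 cm/s; Δx = -2·2 + ½·2·2² = 0 cm; v ends 2 cm/s.
2–3 s: v starts 2 cm/s; Δx = 2·1 + ½·3·1² = 3.5 cm; v ends 5 cm/s.
3–9 s: v starts 5 cm/s; Δx = 5·6 + ½·-3·6² = -24 cm; v ends -13 cm/s.
9–15 s: v starts -13 cm/s; Δx = -13·6 + ½·6·6² = 30 cm; v ends 23 cm/s.
x(15) = 8 + Σ Δx = 17.5 cm.

17.5 cm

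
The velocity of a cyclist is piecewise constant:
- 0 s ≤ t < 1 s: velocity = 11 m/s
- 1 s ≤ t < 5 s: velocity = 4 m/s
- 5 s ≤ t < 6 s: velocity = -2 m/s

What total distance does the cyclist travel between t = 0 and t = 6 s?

29 m

Distance (not displacement) is the total path length: add the absolute areas under v-t.
0–1 s: |11| × 1 = 11 m
1–5 s: |4| × 4 = 16 m
5–6 s: |-2| × 1 = 2 m
Total distance = 29 m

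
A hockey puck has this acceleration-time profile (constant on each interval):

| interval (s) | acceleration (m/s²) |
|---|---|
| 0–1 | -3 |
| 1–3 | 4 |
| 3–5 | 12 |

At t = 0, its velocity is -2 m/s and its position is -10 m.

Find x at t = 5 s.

On each constant-a segment, Δv = aΔt and Δx = v₀Δt + ½aΔt²; chain segment to segment.
0–1 s: v starts -2 m/s; Δx = -2·1 + ½·-3·1² = -3.5 m; v ends -5 m/s.
1–3 s: v starts -5 m/s; Δx = -5·2 + ½·4·2² = -2 m; v ends 3 m/s.
3–5 s: v starts 3 m/s; Δx = 3·2 + ½·12·2² = 30 m; v ends 27 m/s.
x(5) = -10 + Σ Δx = 14.5 m.

14.5 m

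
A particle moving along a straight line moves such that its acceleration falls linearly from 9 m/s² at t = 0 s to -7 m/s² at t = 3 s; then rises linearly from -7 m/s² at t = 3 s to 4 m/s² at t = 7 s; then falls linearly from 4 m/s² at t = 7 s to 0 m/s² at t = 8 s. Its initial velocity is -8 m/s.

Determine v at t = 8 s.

-9 m/s

Δv equals the area under the a-t graph; then v = v₀ + Δv.
0–3 s: ½(9 + -7)(3) = 3 m/s
3–7 s: ½(-7 + 4)(4) = -6 m/s
7–8 s: ½(4 + 0)(1) = 2 m/s
Δv = -1 m/s, so v(8) = -8 + (-1) = -9 m/s.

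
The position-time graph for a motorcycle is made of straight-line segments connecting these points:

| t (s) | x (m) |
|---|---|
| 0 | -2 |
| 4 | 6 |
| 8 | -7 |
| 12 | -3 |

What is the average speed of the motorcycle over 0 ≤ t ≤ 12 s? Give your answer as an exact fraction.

Average speed = (total path length)/(elapsed time); on a piecewise-linear x-t graph the path length is Σ|Δx|.
0–4 s: |Δx| = |6 − -2| = 8 m
4–8 s: |Δx| = |-7 − 6| = 13 m
8–12 s: |Δx| = |-3 − -7| = 4 m
Total path = 25 m; average speed = 25/12 = 25/12 m/s.

25/12 m/s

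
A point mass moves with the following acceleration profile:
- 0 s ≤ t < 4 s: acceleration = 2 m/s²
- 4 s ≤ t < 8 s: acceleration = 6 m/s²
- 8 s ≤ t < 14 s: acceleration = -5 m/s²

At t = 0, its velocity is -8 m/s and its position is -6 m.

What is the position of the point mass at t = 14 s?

80 m

On each constant-a segment, Δv = aΔt and Δx = v₀Δt + ½aΔt²; chain segment to segment.
0–4 s: v starts -8 m/s; Δx = -8·4 + ½·2·4² = -16 m; v ends 0 m/s.
4–8 s: v starts 0 m/s; Δx = 0·4 + ½·6·4² = 48 m; v ends 24 m/s.
8–14 s: v starts 24 m/s; Δx = 24·6 + ½·-5·6² = 54 m; v ends -6 m/s.
x(14) = -6 + Σ Δx = 80 m.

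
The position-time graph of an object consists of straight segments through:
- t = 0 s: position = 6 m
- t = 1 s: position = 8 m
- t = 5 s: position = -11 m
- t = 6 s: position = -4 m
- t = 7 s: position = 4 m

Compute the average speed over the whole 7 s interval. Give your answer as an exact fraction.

36/7 m/s

Average speed = (total path length)/(elapsed time); on a piecewise-linear x-t graph the path length is Σ|Δx|.
0–1 s: |Δx| = |8 − 6| = 2 m
1–5 s: |Δx| = |-11 − 8| = 19 m
5–6 s: |Δx| = |-4 − -11| = 7 m
6–7 s: |Δx| = |4 − -4| = 8 m
Total path = 36 m; average speed = 36/7 = 36/7 m/s.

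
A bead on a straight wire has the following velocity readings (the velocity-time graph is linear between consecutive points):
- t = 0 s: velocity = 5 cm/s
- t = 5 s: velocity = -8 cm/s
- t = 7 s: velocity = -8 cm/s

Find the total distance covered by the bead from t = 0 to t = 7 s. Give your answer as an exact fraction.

Distance (not displacement) is the total path length: add the absolute areas under v-t.
0–5 s: v = 0 at t = 25/13 s; triangle areas 125/26 + 160/13 = 445/26 cm
5–7 s: |-8| × 2 = 16 cm
Total distance = 861/26 cm

861/26 cm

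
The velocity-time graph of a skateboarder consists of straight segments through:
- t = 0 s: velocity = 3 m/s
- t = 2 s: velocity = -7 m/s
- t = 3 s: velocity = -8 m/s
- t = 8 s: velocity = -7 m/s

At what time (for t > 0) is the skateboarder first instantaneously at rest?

t = 0.6 s

v changes sign on 0–2 s (from 3 to -7); the graph is linear there, so v = 0 at t = 0 + (-3)·(2 − 0)/(-7 − 3) = 0.6 s.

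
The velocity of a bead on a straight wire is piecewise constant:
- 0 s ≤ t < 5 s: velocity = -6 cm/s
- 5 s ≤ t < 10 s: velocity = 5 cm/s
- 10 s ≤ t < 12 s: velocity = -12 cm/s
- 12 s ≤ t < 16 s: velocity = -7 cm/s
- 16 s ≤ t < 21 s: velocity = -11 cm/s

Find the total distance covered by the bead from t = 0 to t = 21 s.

162 cm

Distance (not displacement) is the total path length: add the absolute areas under v-t.
0–5 s: |-6| × 5 = 30 cm
5–10 s: |5| × 5 = 25 cm
10–12 s: |-12| × 2 = 24 cm
12–16 s: |-7| × 4 = 28 cm
16–21 s: |-11| × 5 = 55 cm
Total distance = 162 cm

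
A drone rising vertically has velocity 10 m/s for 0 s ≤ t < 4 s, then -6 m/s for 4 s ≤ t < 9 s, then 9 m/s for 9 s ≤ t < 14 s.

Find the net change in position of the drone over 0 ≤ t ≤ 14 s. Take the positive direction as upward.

Net displacement equals the area under the velocity-time graph (areas below the axis count negative).
0–4 s: 10 × 4 = 40 m
4–9 s: -6 × 5 = -30 m
9–14 s: 9 × 5 = 45 m
Net displacement = 55 m

55 m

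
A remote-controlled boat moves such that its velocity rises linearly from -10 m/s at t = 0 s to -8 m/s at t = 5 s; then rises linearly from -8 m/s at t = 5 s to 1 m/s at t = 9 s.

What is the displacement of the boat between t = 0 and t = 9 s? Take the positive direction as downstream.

Displacement is the signed area under the v-t curve.
0–5 s: ½(-10 + -8)(5) = -45 m
5–9 s: ½(-8 + 1)(4) = -14 m
Net displacement = -59 m

-59 m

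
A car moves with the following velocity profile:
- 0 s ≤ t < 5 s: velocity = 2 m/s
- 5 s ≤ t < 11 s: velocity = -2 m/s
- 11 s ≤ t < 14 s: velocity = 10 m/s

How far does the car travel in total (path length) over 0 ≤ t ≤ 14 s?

52 m

Total distance travelled is ∫|v| dt — sum the magnitudes of each area piece.
0–5 s: |2| × 5 = 10 m
5–11 s: |-2| × 6 = 12 m
11–14 s: |10| × 3 = 30 m
Total distance = 52 m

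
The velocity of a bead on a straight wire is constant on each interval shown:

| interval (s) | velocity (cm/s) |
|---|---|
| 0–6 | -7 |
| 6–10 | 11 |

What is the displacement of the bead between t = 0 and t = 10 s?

Net displacement equals the area under the velocity-time graph (areas below the axis count negative).
0–6 s: -7 × 6 = -42 cm
6–10 s: 11 × 4 = 44 cm
Net displacement = 2 cm

2 cm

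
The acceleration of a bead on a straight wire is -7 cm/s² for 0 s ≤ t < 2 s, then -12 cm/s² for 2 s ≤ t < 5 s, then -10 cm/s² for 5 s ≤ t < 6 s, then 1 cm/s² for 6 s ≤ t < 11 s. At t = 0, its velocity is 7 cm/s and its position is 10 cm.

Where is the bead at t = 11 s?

-365.5 cm

On each constant-a segment, Δv = aΔt and Δx = v₀Δt + ½aΔt²; chain segment to segment.
0–2 s: v starts 7 cm/s; Δx = 7·2 + ½·-7·2² = 0 cm; v ends -7 cm/s.
2–5 s: v starts -7 cm/s; Δx = -7·3 + ½·-12·3² = -75 cm; v ends -43 cm/s.
5–6 s: v starts -43 cm/s; Δx = -43·1 + ½·-10·1² = -48 cm; v ends -53 cm/s.
6–11 s: v starts -53 cm/s; Δx = -53·5 + ½·1·5² = -252.5 cm; v ends -48 cm/s.
x(11) = 10 + Σ Δx = -365.5 cm.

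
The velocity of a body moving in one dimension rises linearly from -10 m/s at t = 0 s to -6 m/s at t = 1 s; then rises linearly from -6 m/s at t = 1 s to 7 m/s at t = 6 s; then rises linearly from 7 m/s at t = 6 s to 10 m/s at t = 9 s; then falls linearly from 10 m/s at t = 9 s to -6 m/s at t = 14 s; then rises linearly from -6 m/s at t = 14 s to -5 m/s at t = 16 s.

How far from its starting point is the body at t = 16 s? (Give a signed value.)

Displacement is the signed area under the v-t curve.
0–1 s: ½(-10 + -6)(1) = -8 m
1–6 s: ½(-6 + 7)(5) = 2.5 m
6–9 s: ½(7 + 10)(3) = 25.5 m
9–14 s: ½(10 + -6)(5) = 10 m
14–16 s: ½(-6 + -5)(2) = -11 m
Net displacement = 19 m

19 m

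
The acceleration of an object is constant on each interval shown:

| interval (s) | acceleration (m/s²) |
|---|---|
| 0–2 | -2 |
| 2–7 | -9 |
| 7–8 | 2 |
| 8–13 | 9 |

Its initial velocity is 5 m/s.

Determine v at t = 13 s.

3 m/s

Δv equals the area under the a-t graph; then v = v₀ + Δv.
0–2 s: -2 × 2 = -4 m/s
2–7 s: -9 × 5 = -45 m/s
7–8 s: 2 × 1 = 2 m/s
8–13 s: 9 × 5 = 45 m/s
Δv = -2 m/s, so v(13) = 5 + (-2) = 3 m/s.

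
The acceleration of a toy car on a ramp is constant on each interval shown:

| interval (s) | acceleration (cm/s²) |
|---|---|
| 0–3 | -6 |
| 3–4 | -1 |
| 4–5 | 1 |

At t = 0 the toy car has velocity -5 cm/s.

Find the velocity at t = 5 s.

-23 cm/s

Δv equals the area under the a-t graph; then v = v₀ + Δv.
0–3 s: -6 × 3 = -18 cm/s
3–4 s: -1 × 1 = -1 cm/s
4–5 s: 1 × 1 = 1 cm/s
Δv = -18 cm/s, so v(5) = -5 + (-18) = -23 cm/s.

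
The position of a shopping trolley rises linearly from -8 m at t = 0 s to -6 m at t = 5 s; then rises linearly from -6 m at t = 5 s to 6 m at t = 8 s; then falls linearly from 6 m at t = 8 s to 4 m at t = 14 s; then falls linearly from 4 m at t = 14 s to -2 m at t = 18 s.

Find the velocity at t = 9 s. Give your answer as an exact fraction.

-1/3 m/s

Velocity is the slope of the x-t graph on 8–14 s: (4 − 6)/(14 − 8) = -1/3 m/s.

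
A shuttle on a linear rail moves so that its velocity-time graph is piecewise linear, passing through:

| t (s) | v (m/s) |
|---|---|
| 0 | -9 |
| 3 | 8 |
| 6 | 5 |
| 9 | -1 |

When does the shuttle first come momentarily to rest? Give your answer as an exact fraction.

t = 27/17 s

v changes sign on 0–3 s (from -9 to 8); the graph is linear there, so v = 0 at t = 0 + (9)·(3 − 0)/(8 − -9) = 27/17 s.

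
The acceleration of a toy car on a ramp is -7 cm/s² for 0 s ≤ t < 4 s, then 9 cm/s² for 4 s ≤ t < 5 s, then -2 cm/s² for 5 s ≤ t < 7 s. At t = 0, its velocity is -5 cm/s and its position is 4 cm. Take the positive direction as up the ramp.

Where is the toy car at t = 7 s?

-152.5 cm

On each constant-a segment, Δv = aΔt and Δx = v₀Δt + ½aΔt²; chain segment to segment.
0–4 s: v starts -5 cm/s; Δx = -5·4 + ½·-7·4² = -76 cm; v ends -33 cm/s.
4–5 s: v starts -33 cm/s; Δx = -33·1 + ½·9·1² = -28.5 cm; v ends -24 cm/s.
5–7 s: v starts -24 cm/s; Δx = -24·2 + ½·-2·2² = -52 cm; v ends -28 cm/s.
x(7) = 4 + Σ Δx = -152.5 cm.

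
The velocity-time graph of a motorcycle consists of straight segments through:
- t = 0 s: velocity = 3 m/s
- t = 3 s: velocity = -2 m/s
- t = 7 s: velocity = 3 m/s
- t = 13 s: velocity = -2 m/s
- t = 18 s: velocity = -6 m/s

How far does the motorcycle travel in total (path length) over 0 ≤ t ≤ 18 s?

36.9 m

Total distance travelled is ∫|v| dt — sum the magnitudes of each area piece.
0–3 s: v = 0 at t = 1.8 s; triangle areas 2.7 + 1.2 = 3.9 m
3–7 s: v = 0 at t = 4.6 s; triangle areas 1.6 + 3.6 = 5.2 m
7–13 s: v = 0 at t = 10.6 s; triangle areas 5.4 + 2.4 = 7.8 m
13–18 s: |½(-2 + -6)(5)| = 20 m
Total distance = 36.9 m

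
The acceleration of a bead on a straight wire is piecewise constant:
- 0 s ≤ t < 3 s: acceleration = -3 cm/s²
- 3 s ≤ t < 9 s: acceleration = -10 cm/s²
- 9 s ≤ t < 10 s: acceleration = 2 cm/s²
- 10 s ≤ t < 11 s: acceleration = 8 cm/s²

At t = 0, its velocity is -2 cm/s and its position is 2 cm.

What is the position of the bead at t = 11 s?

-398.5 cm

On each constant-a segment, Δv = aΔt and Δx = v₀Δt + ½aΔt²; chain segment to segment.
0–3 s: v starts -2 cm/s; Δx = -2·3 + ½·-3·3² = -19.5 cm; v ends -11 cm/s.
3–9 s: v starts -11 cm/s; Δx = -11·6 + ½·-10·6² = -246 cm; v ends -71 cm/s.
9–10 s: v starts -71 cm/s; Δx = -71·1 + ½·2·1² = -70 cm; v ends -69 cm/s.
10–11 s: v starts -69 cm/s; Δx = -69·1 + ½·8·1² = -65 cm; v ends -61 cm/s.
x(11) = 2 + Σ Δx = -398.5 cm.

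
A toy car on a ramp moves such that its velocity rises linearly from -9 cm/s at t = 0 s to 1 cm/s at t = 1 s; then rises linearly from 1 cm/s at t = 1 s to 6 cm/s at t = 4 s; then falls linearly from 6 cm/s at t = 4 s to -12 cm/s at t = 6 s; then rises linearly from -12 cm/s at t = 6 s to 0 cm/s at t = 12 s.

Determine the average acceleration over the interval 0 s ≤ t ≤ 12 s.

0.75 cm/s²

Average acceleration = Δv/Δt = (0 − -9)/(12 − 0) = 0.75 cm/s².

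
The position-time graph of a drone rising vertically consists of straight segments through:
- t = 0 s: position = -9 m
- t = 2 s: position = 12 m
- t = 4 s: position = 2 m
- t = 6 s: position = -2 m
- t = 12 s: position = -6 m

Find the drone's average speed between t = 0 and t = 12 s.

3.25 m/s

Average speed = (total path length)/(elapsed time); on a piecewise-linear x-t graph the path length is Σ|Δx|.
0–2 s: |Δx| = |12 − -9| = 21 m
2–4 s: |Δx| = |2 − 12| = 10 m
4–6 s: |Δx| = |-2 − 2| = 4 m
6–12 s: |Δx| = |-6 − -2| = 4 m
Total path = 39 m; average speed = 39/12 = 3.25 m/s.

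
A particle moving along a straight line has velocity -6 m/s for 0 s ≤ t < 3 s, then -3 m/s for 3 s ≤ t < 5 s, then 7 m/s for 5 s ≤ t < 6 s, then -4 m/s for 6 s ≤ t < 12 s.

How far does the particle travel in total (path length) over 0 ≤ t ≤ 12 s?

Total distance travelled is ∫|v| dt — sum the magnitudes of each area piece.
0–3 s: |-6| × 3 = 18 m
3–5 s: |-3| × 2 = 6 m
5–6 s: |7| × 1 = 7 m
6–12 s: |-4| × 6 = 24 m
Total distance = 55 m

55 m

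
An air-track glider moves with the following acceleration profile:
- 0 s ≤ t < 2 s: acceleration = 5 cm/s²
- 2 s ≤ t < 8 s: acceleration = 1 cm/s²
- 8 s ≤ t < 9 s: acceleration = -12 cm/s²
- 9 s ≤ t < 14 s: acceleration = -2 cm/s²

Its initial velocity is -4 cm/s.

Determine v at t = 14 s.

Δv equals the area under the a-t graph; then v = v₀ + Δv.
0–2 s: 5 × 2 = 10 cm/s
2–8 s: 1 × 6 = 6 cm/s
8–9 s: -12 × 1 = -12 cm/s
9–14 s: -2 × 5 = -10 cm/s
Δv = -6 cm/s, so v(14) = -4 + (-6) = -10 cm/s.

-10 cm/s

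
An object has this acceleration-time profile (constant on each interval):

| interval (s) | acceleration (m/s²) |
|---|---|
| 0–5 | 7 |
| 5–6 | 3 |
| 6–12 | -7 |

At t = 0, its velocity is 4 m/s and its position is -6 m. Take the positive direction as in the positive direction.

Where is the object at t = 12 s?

On each constant-a segment, Δv = aΔt and Δx = v₀Δt + ½aΔt²; chain segment to segment.
0–5 s: v starts 4 m/s; Δx = 4·5 + ½·7·5² = 107.5 m; v ends 39 m/s.
5–6 s: v starts 39 m/s; Δx = 39·1 + ½·3·1² = 40.5 m; v ends 42 m/s.
6–12 s: v starts 42 m/s; Δx = 42·6 + ½·-7·6² = 126 m; v ends 0 m/s.
x(12) = -6 + Σ Δx = 268 m.

268 m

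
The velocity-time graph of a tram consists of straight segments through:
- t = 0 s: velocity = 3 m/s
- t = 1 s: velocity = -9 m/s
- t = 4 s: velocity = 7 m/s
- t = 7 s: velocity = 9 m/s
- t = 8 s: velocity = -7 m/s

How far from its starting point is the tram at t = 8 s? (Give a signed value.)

19 m

Displacement is the signed area under the v-t curve.
0–1 s: ½(3 + -9)(1) = -3 m
1–4 s: ½(-9 + 7)(3) = -3 m
4–7 s: ½(7 + 9)(3) = 24 m
7–8 s: ½(9 + -7)(1) = 1 m
Net displacement = 19 m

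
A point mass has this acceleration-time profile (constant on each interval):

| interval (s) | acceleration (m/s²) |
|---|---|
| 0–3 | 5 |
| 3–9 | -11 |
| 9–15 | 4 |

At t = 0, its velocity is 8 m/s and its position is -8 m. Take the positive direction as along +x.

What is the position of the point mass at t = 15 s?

-207.5 m

On each constant-a segment, Δv = aΔt and Δx = v₀Δt + ½aΔt²; chain segment to segment.
0–3 s: v starts 8 m/s; Δx = 8·3 + ½·5·3² = 46.5 m; v ends 23 m/s.
3–9 s: v starts 23 m/s; Δx = 23·6 + ½·-11·6² = -60 m; v ends -43 m/s.
9–15 s: v starts -43 m/s; Δx = -43·6 + ½·4·6² = -186 m; v ends -19 m/s.
x(15) = -8 + Σ Δx = -207.5 m.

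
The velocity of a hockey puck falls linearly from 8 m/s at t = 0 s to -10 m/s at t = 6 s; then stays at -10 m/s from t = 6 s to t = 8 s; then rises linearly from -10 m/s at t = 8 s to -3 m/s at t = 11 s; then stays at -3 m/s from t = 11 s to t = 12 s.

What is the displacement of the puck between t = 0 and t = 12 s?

-48.5 m

Net displacement equals the area under the velocity-time graph (areas below the axis count negative).
0–6 s: ½(8 + -10)(6) = -6 m
6–8 s: -10 × 2 = -20 m
8–11 s: ½(-10 + -3)(3) = -19.5 m
11–12 s: -3 × 1 = -3 m
Net displacement = -48.5 m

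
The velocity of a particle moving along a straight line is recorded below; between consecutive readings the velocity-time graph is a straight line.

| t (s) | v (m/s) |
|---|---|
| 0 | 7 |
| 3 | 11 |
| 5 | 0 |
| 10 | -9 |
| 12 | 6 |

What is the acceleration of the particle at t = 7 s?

Acceleration is the slope of the v-t graph on 5–10 s: (-9 − 0)/(10 − 5) = -1.8 m/s².

-1.8 m/s²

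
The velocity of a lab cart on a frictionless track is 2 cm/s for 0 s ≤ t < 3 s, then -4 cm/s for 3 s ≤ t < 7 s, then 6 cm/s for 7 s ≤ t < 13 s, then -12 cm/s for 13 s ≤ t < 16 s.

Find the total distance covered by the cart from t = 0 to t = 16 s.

94 cm

Distance (not displacement) is the total path length: add the absolute areas under v-t.
0–3 s: |2| × 3 = 6 cm
3–7 s: |-4| × 4 = 16 cm
7–13 s: |6| × 6 = 36 cm
13–16 s: |-12| × 3 = 36 cm
Total distance = 94 cm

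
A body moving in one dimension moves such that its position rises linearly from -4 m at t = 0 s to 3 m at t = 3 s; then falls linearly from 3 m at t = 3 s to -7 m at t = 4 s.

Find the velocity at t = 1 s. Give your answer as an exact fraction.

7/3 m/s

Velocity is the slope of the x-t graph on 0–3 s: (3 − -4)/(3 − 0) = 7/3 m/s.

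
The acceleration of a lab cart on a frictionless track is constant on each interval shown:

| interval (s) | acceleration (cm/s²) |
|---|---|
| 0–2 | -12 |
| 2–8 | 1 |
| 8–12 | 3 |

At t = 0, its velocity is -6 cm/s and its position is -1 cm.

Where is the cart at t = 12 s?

-271 cm

On each constant-a segment, Δv = aΔt and Δx = v₀Δt + ½aΔt²; chain segment to segment.
0–2 s: v starts -6 cm/s; Δx = -6·2 + ½·-12·2² = -36 cm; v ends -30 cm/s.
2–8 s: v starts -30 cm/s; Δx = -30·6 + ½·1·6² = -162 cm; v ends -24 cm/s.
8–12 s: v starts -24 cm/s; Δx = -24·4 + ½·3·4² = -72 cm; v ends -12 cm/s.
x(12) = -1 + Σ Δx = -271 cm.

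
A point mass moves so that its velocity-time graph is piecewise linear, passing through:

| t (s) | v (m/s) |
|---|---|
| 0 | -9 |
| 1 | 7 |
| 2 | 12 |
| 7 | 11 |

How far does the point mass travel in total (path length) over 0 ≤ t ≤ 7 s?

Total distance travelled is ∫|v| dt — sum the magnitudes of each area piece.
0–1 s: v = 0 at t = 0.5625 s; triangle areas 2.53125 + 1.53125 = 4.0625 m
1–2 s: |½(7 + 12)(1)| = 9.5 m
2–7 s: |½(12 + 11)(5)| = 57.5 m
Total distance = 71.0625 m

71.0625 m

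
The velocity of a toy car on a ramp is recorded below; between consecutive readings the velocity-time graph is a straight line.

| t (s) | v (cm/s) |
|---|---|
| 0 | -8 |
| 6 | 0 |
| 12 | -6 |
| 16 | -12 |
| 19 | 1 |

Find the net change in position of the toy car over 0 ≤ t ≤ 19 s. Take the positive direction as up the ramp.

-94.5 cm

Net displacement equals the area under the velocity-time graph (areas below the axis count negative).
0–6 s: ½(-8 + 0)(6) = -24 cm
6–12 s: ½(0 + -6)(6) = -18 cm
12–16 s: ½(-6 + -12)(4) = -36 cm
16–19 s: ½(-12 + 1)(3) = -16.5 cm
Net displacement = -94.5 cm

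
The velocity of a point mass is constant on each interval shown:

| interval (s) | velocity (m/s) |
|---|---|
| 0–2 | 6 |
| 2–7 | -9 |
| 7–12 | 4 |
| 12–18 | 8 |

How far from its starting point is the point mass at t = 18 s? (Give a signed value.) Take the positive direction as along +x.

35 m

Net displacement equals the area under the velocity-time graph (areas below the axis count negative).
0–2 s: 6 × 2 = 12 m
2–7 s: -9 × 5 = -45 m
7–12 s: 4 × 5 = 20 m
12–18 s: 8 × 6 = 48 m
Net displacement = 35 m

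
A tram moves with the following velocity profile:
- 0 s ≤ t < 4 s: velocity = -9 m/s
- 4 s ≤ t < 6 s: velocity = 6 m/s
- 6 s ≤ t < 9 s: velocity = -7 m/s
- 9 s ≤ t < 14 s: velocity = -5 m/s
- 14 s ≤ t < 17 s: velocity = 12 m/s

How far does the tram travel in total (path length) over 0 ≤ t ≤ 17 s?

Distance (not displacement) is the total path length: add the absolute areas under v-t.
0–4 s: |-9| × 4 = 36 m
4–6 s: |6| × 2 = 12 m
6–9 s: |-7| × 3 = 21 m
9–14 s: |-5| × 5 = 25 m
14–17 s: |12| × 3 = 36 m
Total distance = 130 m

130 m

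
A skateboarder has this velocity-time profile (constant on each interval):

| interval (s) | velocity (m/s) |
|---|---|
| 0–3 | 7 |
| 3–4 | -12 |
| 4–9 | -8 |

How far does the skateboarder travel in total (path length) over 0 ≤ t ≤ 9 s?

73 m

Distance (not displacement) is the total path length: add the absolute areas under v-t.
0–3 s: |7| × 3 = 21 m
3–4 s: |-12| × 1 = 12 m
4–9 s: |-8| × 5 = 40 m
Total distance = 73 m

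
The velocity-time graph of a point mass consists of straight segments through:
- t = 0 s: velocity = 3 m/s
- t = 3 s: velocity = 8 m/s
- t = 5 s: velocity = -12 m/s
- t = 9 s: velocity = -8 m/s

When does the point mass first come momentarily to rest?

t = 3.8 s

v changes sign on 3–5 s (from 8 to -12); the graph is linear there, so v = 0 at t = 3 + (-8)·(5 − 3)/(-12 − 8) = 3.8 s.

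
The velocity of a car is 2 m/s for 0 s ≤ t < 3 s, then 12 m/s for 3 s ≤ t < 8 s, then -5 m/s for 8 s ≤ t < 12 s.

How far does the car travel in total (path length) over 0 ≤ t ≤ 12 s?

Total distance travelled is ∫|v| dt — sum the magnitudes of each area piece.
0–3 s: |2| × 3 = 6 m
3–8 s: |12| × 5 = 60 m
8–12 s: |-5| × 4 = 20 m
Total distance = 86 m

86 m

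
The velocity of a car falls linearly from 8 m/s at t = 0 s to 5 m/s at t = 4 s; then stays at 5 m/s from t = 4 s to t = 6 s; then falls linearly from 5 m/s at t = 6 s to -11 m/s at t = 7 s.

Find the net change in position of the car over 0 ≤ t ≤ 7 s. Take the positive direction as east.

33 m

Displacement is the signed area under the v-t curve.
0–4 s: ½(8 + 5)(4) = 26 m
4–6 s: 5 × 2 = 10 m
6–7 s: ½(5 + -11)(1) = -3 m
Net displacement = 33 m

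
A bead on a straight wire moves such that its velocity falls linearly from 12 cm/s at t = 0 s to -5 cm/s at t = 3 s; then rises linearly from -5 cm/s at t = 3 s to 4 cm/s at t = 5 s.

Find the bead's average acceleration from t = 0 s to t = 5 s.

-1.6 cm/s²

Average acceleration = Δv/Δt = (4 − 12)/(5 − 0) = -1.6 cm/s².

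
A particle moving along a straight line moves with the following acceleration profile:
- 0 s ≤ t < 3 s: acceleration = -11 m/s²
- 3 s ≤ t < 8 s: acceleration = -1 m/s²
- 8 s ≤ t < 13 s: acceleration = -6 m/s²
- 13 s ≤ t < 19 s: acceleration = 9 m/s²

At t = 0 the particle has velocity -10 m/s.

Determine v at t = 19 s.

Δv equals the area under the a-t graph; then v = v₀ + Δv.
0–3 s: -11 × 3 = -33 m/s
3–8 s: -1 × 5 = -5 m/s
8–13 s: -6 × 5 = -30 m/s
13–19 s: 9 × 6 = 54 m/s
Δv = -14 m/s, so v(19) = -10 + (-14) = -24 m/s.

-24 m/s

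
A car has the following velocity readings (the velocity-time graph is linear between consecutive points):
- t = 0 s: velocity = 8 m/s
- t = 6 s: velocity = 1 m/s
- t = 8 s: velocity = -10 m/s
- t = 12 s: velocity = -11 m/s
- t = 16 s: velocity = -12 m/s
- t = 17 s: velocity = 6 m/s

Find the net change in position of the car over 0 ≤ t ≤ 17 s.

Net displacement equals the area under the velocity-time graph (areas below the axis count negative).
0–6 s: ½(8 + 1)(6) = 27 m
6–8 s: ½(1 + -10)(2) = -9 m
8–12 s: ½(-10 + -11)(4) = -42 m
12–16 s: ½(-11 + -12)(4) = -46 m
16–17 s: ½(-12 + 6)(1) = -3 m
Net displacement = -73 m

-73 m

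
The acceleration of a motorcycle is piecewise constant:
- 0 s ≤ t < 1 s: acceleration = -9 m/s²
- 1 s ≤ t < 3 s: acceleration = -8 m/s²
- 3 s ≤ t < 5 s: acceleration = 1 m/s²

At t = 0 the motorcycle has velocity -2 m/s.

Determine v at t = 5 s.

-25 m/s

Δv equals the area under the a-t graph; then v = v₀ + Δv.
0–1 s: -9 × 1 = -9 m/s
1–3 s: -8 × 2 = -16 m/s
3–5 s: 1 × 2 = 2 m/s
Δv = -23 m/s, so v(5) = -2 + (-23) = -25 m/s.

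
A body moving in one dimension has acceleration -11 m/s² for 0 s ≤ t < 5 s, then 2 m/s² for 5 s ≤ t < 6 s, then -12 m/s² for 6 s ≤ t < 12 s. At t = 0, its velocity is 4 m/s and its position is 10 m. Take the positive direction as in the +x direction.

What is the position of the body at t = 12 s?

-667.5 m

On each constant-a segment, Δv = aΔt and Δx = v₀Δt + ½aΔt²; chain segment to segment.
0–5 s: v starts 4 m/s; Δx = 4·5 + ½·-11·5² = -117.5 m; v ends -51 m/s.
5–6 s: v starts -51 m/s; Δx = -51·1 + ½·2·1² = -50 m; v ends -49 m/s.
6–12 s: v starts -49 m/s; Δx = -49·6 + ½·-12·6² = -510 m; v ends -121 m/s.
x(12) = 10 + Σ Δx = -667.5 m.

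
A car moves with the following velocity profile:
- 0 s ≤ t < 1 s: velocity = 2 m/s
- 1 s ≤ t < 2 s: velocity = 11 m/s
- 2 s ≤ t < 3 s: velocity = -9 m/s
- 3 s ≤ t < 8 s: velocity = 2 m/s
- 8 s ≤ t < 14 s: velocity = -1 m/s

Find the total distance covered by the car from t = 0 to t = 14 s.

38 m

Total distance travelled is ∫|v| dt — sum the magnitudes of each area piece.
0–1 s: |2| × 1 = 2 m
1–2 s: |11| × 1 = 11 m
2–3 s: |-9| × 1 = 9 m
3–8 s: |2| × 5 = 10 m
8–14 s: |-1| × 6 = 6 m
Total distance = 38 m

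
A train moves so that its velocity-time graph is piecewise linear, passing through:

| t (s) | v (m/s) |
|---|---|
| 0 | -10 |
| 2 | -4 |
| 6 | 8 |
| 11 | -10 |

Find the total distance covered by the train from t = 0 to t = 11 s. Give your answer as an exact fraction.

Total distance travelled is ∫|v| dt — sum the magnitudes of each area piece.
0–2 s: |½(-10 + -4)(2)| = 14 m
2–6 s: v = 0 at t = 10/3 s; triangle areas 8/3 + 32/3 = 40/3 m
6–11 s: v = 0 at t = 74/9 s; triangle areas 80/9 + 125/9 = 205/9 m
Total distance = 451/9 m

451/9 m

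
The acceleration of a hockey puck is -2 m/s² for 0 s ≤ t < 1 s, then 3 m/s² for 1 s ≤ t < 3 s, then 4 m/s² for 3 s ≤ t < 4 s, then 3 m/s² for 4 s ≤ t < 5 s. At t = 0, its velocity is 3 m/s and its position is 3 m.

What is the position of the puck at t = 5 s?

On each constant-a segment, Δv = aΔt and Δx = v₀Δt + ½aΔt²; chain segment to segment.
0–1 s: v starts 3 m/s; Δx = 3·1 + ½·-2·1² = 2 m; v ends 1 m/s.
1–3 s: v starts 1 m/s; Δx = 1·2 + ½·3·2² = 8 m; v ends 7 m/s.
3–4 s: v starts 7 m/s; Δx = 7·1 + ½·4·1² = 9 m; v ends 11 m/s.
4–5 s: v starts 11 m/s; Δx = 11·1 + ½·3·1² = 12.5 m; v ends 14 m/s.
x(5) = 3 + Σ Δx = 34.5 m.

34.5 m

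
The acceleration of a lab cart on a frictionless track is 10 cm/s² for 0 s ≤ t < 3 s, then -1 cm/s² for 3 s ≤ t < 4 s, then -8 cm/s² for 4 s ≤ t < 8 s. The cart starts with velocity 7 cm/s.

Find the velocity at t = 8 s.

Δv equals the area under the a-t graph; then v = v₀ + Δv.
0–3 s: 10 × 3 = 30 cm/s
3–4 s: -1 × 1 = -1 cm/s
4–8 s: -8 × 4 = -32 cm/s
Δv = -3 cm/s, so v(8) = 7 + (-3) = 4 cm/s.

4 cm/s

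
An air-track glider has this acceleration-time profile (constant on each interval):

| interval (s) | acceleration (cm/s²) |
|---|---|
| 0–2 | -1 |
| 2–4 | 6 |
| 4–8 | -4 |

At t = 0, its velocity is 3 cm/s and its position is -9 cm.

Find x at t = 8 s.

On each constant-a segment, Δv = aΔt and Δx = v₀Δt + ½aΔt²; chain segment to segment.
0–2 s: v starts 3 cm/s; Δx = 3·2 + ½·-1·2² = 4 cm; v ends 1 cm/s.
2–4 s: v starts 1 cm/s; Δx = 1·2 + ½·6·2² = 14 cm; v ends 13 cm/s.
4–8 s: v starts 13 cm/s; Δx = 13·4 + ½·-4·4² = 20 cm; v ends -3 cm/s.
x(8) = -9 + Σ Δx = 29 cm.

29 cm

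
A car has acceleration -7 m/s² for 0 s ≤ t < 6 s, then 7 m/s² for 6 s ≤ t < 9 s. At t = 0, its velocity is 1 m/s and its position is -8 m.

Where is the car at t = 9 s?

-219.5 m

On each constant-a segment, Δv = aΔt and Δx = v₀Δt + ½aΔt²; chain segment to segment.
0–6 s: v starts 1 m/s; Δx = 1·6 + ½·-7·6² = -120 m; v ends -41 m/s.
6–9 s: v starts -41 m/s; Δx = -41·3 + ½·7·3² = -91.5 m; v ends -20 m/s.
x(9) = -8 + Σ Δx = -219.5 m.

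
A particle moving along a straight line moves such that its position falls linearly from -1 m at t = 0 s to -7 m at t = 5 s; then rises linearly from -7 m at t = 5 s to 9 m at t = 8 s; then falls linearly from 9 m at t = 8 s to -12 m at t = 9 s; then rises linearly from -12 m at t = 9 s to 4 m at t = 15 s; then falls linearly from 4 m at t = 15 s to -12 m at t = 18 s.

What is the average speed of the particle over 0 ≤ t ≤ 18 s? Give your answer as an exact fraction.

25/6 m/s

Average speed = (total path length)/(elapsed time); on a piecewise-linear x-t graph the path length is Σ|Δx|.
0–5 s: |Δx| = |-7 − -1| = 6 m
5–8 s: |Δx| = |9 − -7| = 16 m
8–9 s: |Δx| = |-12 − 9| = 21 m
9–15 s: |Δx| = |4 − -12| = 16 m
15–18 s: |Δx| = |-12 − 4| = 16 m
Total path = 75 m; average speed = 75/18 = 25/6 m/s.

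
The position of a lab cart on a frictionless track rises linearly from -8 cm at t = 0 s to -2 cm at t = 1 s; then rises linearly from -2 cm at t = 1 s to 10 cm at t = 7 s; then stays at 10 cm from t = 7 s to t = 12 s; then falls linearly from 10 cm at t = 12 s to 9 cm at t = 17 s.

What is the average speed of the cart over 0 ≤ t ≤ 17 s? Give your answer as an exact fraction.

Average speed = (total path length)/(elapsed time); on a piecewise-linear x-t graph the path length is Σ|Δx|.
0–1 s: |Δx| = |-2 − -8| = 6 cm
1–7 s: |Δx| = |10 − -2| = 12 cm
7–12 s: |Δx| = |10 − 10| = 0 cm
12–17 s: |Δx| = |9 − 10| = 1 cm
Total path = 19 cm; average speed = 19/17 = 19/17 cm/s.

19/17 cm/s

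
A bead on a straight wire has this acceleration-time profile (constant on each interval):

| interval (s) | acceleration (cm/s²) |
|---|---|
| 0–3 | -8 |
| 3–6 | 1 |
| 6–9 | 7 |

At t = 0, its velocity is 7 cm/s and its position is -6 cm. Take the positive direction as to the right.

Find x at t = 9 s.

On each constant-a segment, Δv = aΔt and Δx = v₀Δt + ½aΔt²; chain segment to segment.
0–3 s: v starts 7 cm/s; Δx = 7·3 + ½·-8·3² = -15 cm; v ends -17 cm/s.
3–6 s: v starts -17 cm/s; Δx = -17·3 + ½·1·3² = -46.5 cm; v ends -14 cm/s.
6–9 s: v starts -14 cm/s; Δx = -14·3 + ½·7·3² = -10.5 cm; v ends 7 cm/s.
x(9) = -6 + Σ Δx = -78 cm.

-78 cm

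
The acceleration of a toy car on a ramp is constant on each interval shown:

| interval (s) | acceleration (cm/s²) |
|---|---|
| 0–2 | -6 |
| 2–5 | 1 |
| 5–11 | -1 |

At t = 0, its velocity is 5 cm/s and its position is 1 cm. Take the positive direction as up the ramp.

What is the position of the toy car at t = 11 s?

On each constant-a segment, Δv = aΔt and Δx = v₀Δt + ½aΔt²; chain segment to segment.
0–2 s: v starts 5 cm/s; Δx = 5·2 + ½·-6·2² = -2 cm; v ends -7 cm/s.
2–5 s: v starts -7 cm/s; Δx = -7·3 + ½·1·3² = -16.5 cm; v ends -4 cm/s.
5–11 s: v starts -4 cm/s; Δx = -4·6 + ½·-1·6² = -42 cm; v ends -10 cm/s.
x(11) = 1 + Σ Δx = -59.5 cm.

-59.5 cm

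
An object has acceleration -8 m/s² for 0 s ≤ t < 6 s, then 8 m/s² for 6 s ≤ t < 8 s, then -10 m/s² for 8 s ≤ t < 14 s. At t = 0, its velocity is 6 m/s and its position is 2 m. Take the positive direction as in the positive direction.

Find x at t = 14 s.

-510 m

On each constant-a segment, Δv = aΔt and Δx = v₀Δt + ½aΔt²; chain segment to segment.
0–6 s: v starts 6 m/s; Δx = 6·6 + ½·-8·6² = -108 m; v ends -42 m/s.
6–8 s: v starts -42 m/s; Δx = -42·2 + ½·8·2² = -68 m; v ends -26 m/s.
8–14 s: v starts -26 m/s; Δx = -26·6 + ½·-10·6² = -336 m; v ends -86 m/s.
x(14) = 2 + Σ Δx = -510 m.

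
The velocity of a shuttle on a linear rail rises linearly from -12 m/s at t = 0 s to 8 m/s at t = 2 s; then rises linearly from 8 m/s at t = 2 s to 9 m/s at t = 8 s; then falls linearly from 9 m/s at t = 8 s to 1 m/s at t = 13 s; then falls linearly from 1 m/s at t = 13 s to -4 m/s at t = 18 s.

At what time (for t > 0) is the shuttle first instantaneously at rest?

t = 1.2 s

v changes sign on 0–2 s (from -12 to 8); the graph is linear there, so v = 0 at t = 0 + (12)·(2 − 0)/(8 − -12) = 1.2 s.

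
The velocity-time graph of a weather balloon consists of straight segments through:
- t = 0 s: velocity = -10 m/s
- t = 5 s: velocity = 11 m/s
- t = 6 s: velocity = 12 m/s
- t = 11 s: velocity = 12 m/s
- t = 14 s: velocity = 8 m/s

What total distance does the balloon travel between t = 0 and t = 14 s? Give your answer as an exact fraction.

2684/21 m

Total distance travelled is ∫|v| dt — sum the magnitudes of each area piece.
0–5 s: v = 0 at t = 50/21 s; triangle areas 250/21 + 605/42 = 1105/42 m
5–6 s: |½(11 + 12)(1)| = 11.5 m
6–11 s: |12| × 5 = 60 m
11–14 s: |½(12 + 8)(3)| = 30 m
Total distance = 2684/21 m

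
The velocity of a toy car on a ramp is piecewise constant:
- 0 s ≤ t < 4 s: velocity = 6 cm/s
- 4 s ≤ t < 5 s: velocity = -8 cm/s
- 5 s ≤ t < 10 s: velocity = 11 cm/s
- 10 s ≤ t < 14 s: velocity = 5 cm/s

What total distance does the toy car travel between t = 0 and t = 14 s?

Distance (not displacement) is the total path length: add the absolute areas under v-t.
0–4 s: |6| × 4 = 24 cm
4–5 s: |-8| × 1 = 8 cm
5–10 s: |11| × 5 = 55 cm
10–14 s: |5| × 4 = 20 cm
Total distance = 107 cm

107 cm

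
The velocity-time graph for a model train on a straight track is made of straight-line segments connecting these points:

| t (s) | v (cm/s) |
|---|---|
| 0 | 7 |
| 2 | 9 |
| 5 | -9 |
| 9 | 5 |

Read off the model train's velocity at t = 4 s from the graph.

-3 cm/s

On 2–5 s the graph is linear from 9 to -9 cm/s: v(4) = 9 + (-9 − 9)·(4 − 2)/(5 − 2) = -3 cm/s.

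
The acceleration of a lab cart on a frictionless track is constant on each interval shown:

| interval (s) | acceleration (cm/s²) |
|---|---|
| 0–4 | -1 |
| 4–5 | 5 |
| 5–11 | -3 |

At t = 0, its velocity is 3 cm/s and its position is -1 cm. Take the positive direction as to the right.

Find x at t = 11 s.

On each constant-a segment, Δv = aΔt and Δx = v₀Δt + ½aΔt²; chain segment to segment.
0–4 s: v starts 3 cm/s; Δx = 3·4 + ½·-1·4² = 4 cm; v ends -1 cm/s.
4–5 s: v starts -1 cm/s; Δx = -1·1 + ½·5·1² = 1.5 cm; v ends 4 cm/s.
5–11 s: v starts 4 cm/s; Δx = 4·6 + ½·-3·6² = -30 cm; v ends -14 cm/s.
x(11) = -1 + Σ Δx = -25.5 cm.

-25.5 cm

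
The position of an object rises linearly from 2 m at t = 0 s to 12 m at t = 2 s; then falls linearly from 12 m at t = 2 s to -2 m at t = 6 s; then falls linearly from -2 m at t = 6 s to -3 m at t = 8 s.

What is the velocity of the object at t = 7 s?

-0.5 m/s

Velocity is the slope of the x-t graph on 6–8 s: (-3 − -2)/(8 − 6) = -0.5 m/s.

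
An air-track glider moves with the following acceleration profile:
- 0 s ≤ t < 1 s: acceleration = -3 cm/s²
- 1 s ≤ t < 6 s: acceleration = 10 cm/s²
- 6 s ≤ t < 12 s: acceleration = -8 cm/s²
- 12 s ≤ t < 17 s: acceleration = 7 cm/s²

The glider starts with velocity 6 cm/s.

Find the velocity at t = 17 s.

40 cm/s

Δv equals the area under the a-t graph; then v = v₀ + Δv.
0–1 s: -3 × 1 = -3 cm/s
1–6 s: 10 × 5 = 50 cm/s
6–12 s: -8 × 6 = -48 cm/s
12–17 s: 7 × 5 = 35 cm/s
Δv = 34 cm/s, so v(17) = 6 + (34) = 40 cm/s.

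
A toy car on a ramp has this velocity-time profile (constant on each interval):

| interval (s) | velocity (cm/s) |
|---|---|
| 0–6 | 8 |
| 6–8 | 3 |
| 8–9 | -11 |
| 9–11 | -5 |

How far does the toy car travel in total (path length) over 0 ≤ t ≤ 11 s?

75 cm

Total distance travelled is ∫|v| dt — sum the magnitudes of each area piece.
0–6 s: |8| × 6 = 48 cm
6–8 s: |3| × 2 = 6 cm
8–9 s: |-11| × 1 = 11 cm
9–11 s: |-5| × 2 = 10 cm
Total distance = 75 cm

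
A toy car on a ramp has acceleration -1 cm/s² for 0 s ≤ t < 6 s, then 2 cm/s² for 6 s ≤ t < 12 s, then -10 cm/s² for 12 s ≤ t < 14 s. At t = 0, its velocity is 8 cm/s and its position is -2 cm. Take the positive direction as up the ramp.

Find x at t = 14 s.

84 cm

On each constant-a segment, Δv = aΔt and Δx = v₀Δt + ½aΔt²; chain segment to segment.
0–6 s: v starts 8 cm/s; Δx = 8·6 + ½·-1·6² = 30 cm; v ends 2 cm/s.
6–12 s: v starts 2 cm/s; Δx = 2·6 + ½·2·6² = 48 cm; v ends 14 cm/s.
12–14 s: v starts 14 cm/s; Δx = 14·2 + ½·-10·2² = 8 cm; v ends -6 cm/s.
x(14) = -2 + Σ Δx = 84 cm.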